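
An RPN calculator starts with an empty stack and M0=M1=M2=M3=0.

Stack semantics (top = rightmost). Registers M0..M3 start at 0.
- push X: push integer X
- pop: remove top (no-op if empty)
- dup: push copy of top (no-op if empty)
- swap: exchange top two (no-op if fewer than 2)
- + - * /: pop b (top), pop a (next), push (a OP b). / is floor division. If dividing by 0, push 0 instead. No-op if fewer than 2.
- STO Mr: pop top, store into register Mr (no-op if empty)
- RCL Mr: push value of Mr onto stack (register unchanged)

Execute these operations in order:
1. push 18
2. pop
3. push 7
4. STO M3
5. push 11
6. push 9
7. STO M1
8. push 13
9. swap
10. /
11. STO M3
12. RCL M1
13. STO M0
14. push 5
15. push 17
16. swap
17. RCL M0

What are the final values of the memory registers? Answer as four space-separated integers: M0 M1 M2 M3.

Answer: 9 9 0 1

Derivation:
After op 1 (push 18): stack=[18] mem=[0,0,0,0]
After op 2 (pop): stack=[empty] mem=[0,0,0,0]
After op 3 (push 7): stack=[7] mem=[0,0,0,0]
After op 4 (STO M3): stack=[empty] mem=[0,0,0,7]
After op 5 (push 11): stack=[11] mem=[0,0,0,7]
After op 6 (push 9): stack=[11,9] mem=[0,0,0,7]
After op 7 (STO M1): stack=[11] mem=[0,9,0,7]
After op 8 (push 13): stack=[11,13] mem=[0,9,0,7]
After op 9 (swap): stack=[13,11] mem=[0,9,0,7]
After op 10 (/): stack=[1] mem=[0,9,0,7]
After op 11 (STO M3): stack=[empty] mem=[0,9,0,1]
After op 12 (RCL M1): stack=[9] mem=[0,9,0,1]
After op 13 (STO M0): stack=[empty] mem=[9,9,0,1]
After op 14 (push 5): stack=[5] mem=[9,9,0,1]
After op 15 (push 17): stack=[5,17] mem=[9,9,0,1]
After op 16 (swap): stack=[17,5] mem=[9,9,0,1]
After op 17 (RCL M0): stack=[17,5,9] mem=[9,9,0,1]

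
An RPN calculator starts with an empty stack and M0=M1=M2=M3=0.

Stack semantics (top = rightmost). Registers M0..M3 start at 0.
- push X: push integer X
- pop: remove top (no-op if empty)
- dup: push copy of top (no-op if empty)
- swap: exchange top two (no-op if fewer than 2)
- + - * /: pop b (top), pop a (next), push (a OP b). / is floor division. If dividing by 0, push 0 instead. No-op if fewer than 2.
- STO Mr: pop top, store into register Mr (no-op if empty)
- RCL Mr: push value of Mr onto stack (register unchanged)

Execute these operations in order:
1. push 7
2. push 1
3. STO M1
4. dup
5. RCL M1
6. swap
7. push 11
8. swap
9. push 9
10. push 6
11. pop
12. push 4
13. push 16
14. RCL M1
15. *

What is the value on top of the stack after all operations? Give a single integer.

Answer: 16

Derivation:
After op 1 (push 7): stack=[7] mem=[0,0,0,0]
After op 2 (push 1): stack=[7,1] mem=[0,0,0,0]
After op 3 (STO M1): stack=[7] mem=[0,1,0,0]
After op 4 (dup): stack=[7,7] mem=[0,1,0,0]
After op 5 (RCL M1): stack=[7,7,1] mem=[0,1,0,0]
After op 6 (swap): stack=[7,1,7] mem=[0,1,0,0]
After op 7 (push 11): stack=[7,1,7,11] mem=[0,1,0,0]
After op 8 (swap): stack=[7,1,11,7] mem=[0,1,0,0]
After op 9 (push 9): stack=[7,1,11,7,9] mem=[0,1,0,0]
After op 10 (push 6): stack=[7,1,11,7,9,6] mem=[0,1,0,0]
After op 11 (pop): stack=[7,1,11,7,9] mem=[0,1,0,0]
After op 12 (push 4): stack=[7,1,11,7,9,4] mem=[0,1,0,0]
After op 13 (push 16): stack=[7,1,11,7,9,4,16] mem=[0,1,0,0]
After op 14 (RCL M1): stack=[7,1,11,7,9,4,16,1] mem=[0,1,0,0]
After op 15 (*): stack=[7,1,11,7,9,4,16] mem=[0,1,0,0]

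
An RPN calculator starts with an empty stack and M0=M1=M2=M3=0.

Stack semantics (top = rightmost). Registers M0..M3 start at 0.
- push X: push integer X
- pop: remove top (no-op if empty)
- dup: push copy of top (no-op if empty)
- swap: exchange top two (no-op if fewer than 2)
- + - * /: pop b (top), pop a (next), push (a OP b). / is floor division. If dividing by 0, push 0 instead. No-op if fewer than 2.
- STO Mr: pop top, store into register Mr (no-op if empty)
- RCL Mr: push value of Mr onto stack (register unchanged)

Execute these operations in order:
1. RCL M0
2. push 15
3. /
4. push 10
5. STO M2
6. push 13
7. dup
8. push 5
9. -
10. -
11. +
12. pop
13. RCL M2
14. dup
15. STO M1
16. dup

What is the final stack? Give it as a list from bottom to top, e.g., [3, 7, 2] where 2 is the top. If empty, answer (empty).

Answer: [10, 10]

Derivation:
After op 1 (RCL M0): stack=[0] mem=[0,0,0,0]
After op 2 (push 15): stack=[0,15] mem=[0,0,0,0]
After op 3 (/): stack=[0] mem=[0,0,0,0]
After op 4 (push 10): stack=[0,10] mem=[0,0,0,0]
After op 5 (STO M2): stack=[0] mem=[0,0,10,0]
After op 6 (push 13): stack=[0,13] mem=[0,0,10,0]
After op 7 (dup): stack=[0,13,13] mem=[0,0,10,0]
After op 8 (push 5): stack=[0,13,13,5] mem=[0,0,10,0]
After op 9 (-): stack=[0,13,8] mem=[0,0,10,0]
After op 10 (-): stack=[0,5] mem=[0,0,10,0]
After op 11 (+): stack=[5] mem=[0,0,10,0]
After op 12 (pop): stack=[empty] mem=[0,0,10,0]
After op 13 (RCL M2): stack=[10] mem=[0,0,10,0]
After op 14 (dup): stack=[10,10] mem=[0,0,10,0]
After op 15 (STO M1): stack=[10] mem=[0,10,10,0]
After op 16 (dup): stack=[10,10] mem=[0,10,10,0]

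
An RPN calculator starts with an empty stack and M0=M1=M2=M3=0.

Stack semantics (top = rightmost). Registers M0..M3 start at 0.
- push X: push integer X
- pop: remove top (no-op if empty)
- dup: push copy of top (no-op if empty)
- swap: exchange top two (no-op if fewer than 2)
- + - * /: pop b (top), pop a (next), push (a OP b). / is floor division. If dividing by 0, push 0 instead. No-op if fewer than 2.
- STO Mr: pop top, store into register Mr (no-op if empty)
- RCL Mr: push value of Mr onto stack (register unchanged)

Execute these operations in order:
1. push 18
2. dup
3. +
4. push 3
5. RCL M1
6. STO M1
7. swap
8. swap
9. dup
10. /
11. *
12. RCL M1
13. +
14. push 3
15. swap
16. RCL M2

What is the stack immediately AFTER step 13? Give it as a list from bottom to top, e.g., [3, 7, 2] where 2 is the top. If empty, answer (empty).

After op 1 (push 18): stack=[18] mem=[0,0,0,0]
After op 2 (dup): stack=[18,18] mem=[0,0,0,0]
After op 3 (+): stack=[36] mem=[0,0,0,0]
After op 4 (push 3): stack=[36,3] mem=[0,0,0,0]
After op 5 (RCL M1): stack=[36,3,0] mem=[0,0,0,0]
After op 6 (STO M1): stack=[36,3] mem=[0,0,0,0]
After op 7 (swap): stack=[3,36] mem=[0,0,0,0]
After op 8 (swap): stack=[36,3] mem=[0,0,0,0]
After op 9 (dup): stack=[36,3,3] mem=[0,0,0,0]
After op 10 (/): stack=[36,1] mem=[0,0,0,0]
After op 11 (*): stack=[36] mem=[0,0,0,0]
After op 12 (RCL M1): stack=[36,0] mem=[0,0,0,0]
After op 13 (+): stack=[36] mem=[0,0,0,0]

[36]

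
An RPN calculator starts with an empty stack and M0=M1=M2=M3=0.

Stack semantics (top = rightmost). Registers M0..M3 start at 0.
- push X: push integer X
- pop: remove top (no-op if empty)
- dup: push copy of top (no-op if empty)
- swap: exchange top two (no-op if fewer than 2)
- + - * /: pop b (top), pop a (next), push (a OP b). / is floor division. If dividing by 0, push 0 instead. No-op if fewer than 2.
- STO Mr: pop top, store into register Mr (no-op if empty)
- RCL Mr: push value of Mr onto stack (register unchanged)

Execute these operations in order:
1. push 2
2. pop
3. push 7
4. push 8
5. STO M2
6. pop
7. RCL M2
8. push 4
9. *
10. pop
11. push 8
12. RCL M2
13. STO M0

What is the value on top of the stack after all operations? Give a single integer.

Answer: 8

Derivation:
After op 1 (push 2): stack=[2] mem=[0,0,0,0]
After op 2 (pop): stack=[empty] mem=[0,0,0,0]
After op 3 (push 7): stack=[7] mem=[0,0,0,0]
After op 4 (push 8): stack=[7,8] mem=[0,0,0,0]
After op 5 (STO M2): stack=[7] mem=[0,0,8,0]
After op 6 (pop): stack=[empty] mem=[0,0,8,0]
After op 7 (RCL M2): stack=[8] mem=[0,0,8,0]
After op 8 (push 4): stack=[8,4] mem=[0,0,8,0]
After op 9 (*): stack=[32] mem=[0,0,8,0]
After op 10 (pop): stack=[empty] mem=[0,0,8,0]
After op 11 (push 8): stack=[8] mem=[0,0,8,0]
After op 12 (RCL M2): stack=[8,8] mem=[0,0,8,0]
After op 13 (STO M0): stack=[8] mem=[8,0,8,0]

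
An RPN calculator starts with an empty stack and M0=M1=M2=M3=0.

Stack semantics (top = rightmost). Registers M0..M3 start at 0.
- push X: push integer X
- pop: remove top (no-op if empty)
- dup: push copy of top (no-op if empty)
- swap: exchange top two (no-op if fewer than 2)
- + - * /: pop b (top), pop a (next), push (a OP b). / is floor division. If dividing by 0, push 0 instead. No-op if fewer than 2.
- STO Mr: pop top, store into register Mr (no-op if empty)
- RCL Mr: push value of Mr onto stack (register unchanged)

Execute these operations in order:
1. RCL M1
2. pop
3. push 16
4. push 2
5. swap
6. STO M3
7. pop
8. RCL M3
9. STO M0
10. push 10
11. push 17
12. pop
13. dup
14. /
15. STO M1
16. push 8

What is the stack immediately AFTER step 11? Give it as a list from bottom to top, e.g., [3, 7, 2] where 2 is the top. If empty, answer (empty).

After op 1 (RCL M1): stack=[0] mem=[0,0,0,0]
After op 2 (pop): stack=[empty] mem=[0,0,0,0]
After op 3 (push 16): stack=[16] mem=[0,0,0,0]
After op 4 (push 2): stack=[16,2] mem=[0,0,0,0]
After op 5 (swap): stack=[2,16] mem=[0,0,0,0]
After op 6 (STO M3): stack=[2] mem=[0,0,0,16]
After op 7 (pop): stack=[empty] mem=[0,0,0,16]
After op 8 (RCL M3): stack=[16] mem=[0,0,0,16]
After op 9 (STO M0): stack=[empty] mem=[16,0,0,16]
After op 10 (push 10): stack=[10] mem=[16,0,0,16]
After op 11 (push 17): stack=[10,17] mem=[16,0,0,16]

[10, 17]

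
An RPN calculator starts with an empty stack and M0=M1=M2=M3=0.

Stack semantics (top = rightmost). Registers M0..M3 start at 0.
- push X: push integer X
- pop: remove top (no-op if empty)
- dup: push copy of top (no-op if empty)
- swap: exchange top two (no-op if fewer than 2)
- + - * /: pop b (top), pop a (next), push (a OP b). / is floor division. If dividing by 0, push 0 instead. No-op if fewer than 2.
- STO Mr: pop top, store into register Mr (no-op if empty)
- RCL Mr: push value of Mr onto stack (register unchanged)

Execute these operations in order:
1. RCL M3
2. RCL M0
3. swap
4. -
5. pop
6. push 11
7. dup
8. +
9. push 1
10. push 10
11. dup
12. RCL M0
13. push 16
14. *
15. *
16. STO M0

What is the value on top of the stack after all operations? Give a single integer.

After op 1 (RCL M3): stack=[0] mem=[0,0,0,0]
After op 2 (RCL M0): stack=[0,0] mem=[0,0,0,0]
After op 3 (swap): stack=[0,0] mem=[0,0,0,0]
After op 4 (-): stack=[0] mem=[0,0,0,0]
After op 5 (pop): stack=[empty] mem=[0,0,0,0]
After op 6 (push 11): stack=[11] mem=[0,0,0,0]
After op 7 (dup): stack=[11,11] mem=[0,0,0,0]
After op 8 (+): stack=[22] mem=[0,0,0,0]
After op 9 (push 1): stack=[22,1] mem=[0,0,0,0]
After op 10 (push 10): stack=[22,1,10] mem=[0,0,0,0]
After op 11 (dup): stack=[22,1,10,10] mem=[0,0,0,0]
After op 12 (RCL M0): stack=[22,1,10,10,0] mem=[0,0,0,0]
After op 13 (push 16): stack=[22,1,10,10,0,16] mem=[0,0,0,0]
After op 14 (*): stack=[22,1,10,10,0] mem=[0,0,0,0]
After op 15 (*): stack=[22,1,10,0] mem=[0,0,0,0]
After op 16 (STO M0): stack=[22,1,10] mem=[0,0,0,0]

Answer: 10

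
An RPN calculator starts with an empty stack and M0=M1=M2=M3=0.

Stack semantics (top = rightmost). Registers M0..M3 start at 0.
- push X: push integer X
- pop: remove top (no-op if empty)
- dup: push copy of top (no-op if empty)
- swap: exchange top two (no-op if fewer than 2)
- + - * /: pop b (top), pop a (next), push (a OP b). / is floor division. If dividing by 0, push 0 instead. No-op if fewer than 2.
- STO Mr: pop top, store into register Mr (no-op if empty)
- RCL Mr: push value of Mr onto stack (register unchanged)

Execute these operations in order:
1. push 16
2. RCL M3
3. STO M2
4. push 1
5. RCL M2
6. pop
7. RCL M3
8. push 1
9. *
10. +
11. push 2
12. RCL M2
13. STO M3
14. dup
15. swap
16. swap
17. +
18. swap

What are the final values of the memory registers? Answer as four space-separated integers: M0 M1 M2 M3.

After op 1 (push 16): stack=[16] mem=[0,0,0,0]
After op 2 (RCL M3): stack=[16,0] mem=[0,0,0,0]
After op 3 (STO M2): stack=[16] mem=[0,0,0,0]
After op 4 (push 1): stack=[16,1] mem=[0,0,0,0]
After op 5 (RCL M2): stack=[16,1,0] mem=[0,0,0,0]
After op 6 (pop): stack=[16,1] mem=[0,0,0,0]
After op 7 (RCL M3): stack=[16,1,0] mem=[0,0,0,0]
After op 8 (push 1): stack=[16,1,0,1] mem=[0,0,0,0]
After op 9 (*): stack=[16,1,0] mem=[0,0,0,0]
After op 10 (+): stack=[16,1] mem=[0,0,0,0]
After op 11 (push 2): stack=[16,1,2] mem=[0,0,0,0]
After op 12 (RCL M2): stack=[16,1,2,0] mem=[0,0,0,0]
After op 13 (STO M3): stack=[16,1,2] mem=[0,0,0,0]
After op 14 (dup): stack=[16,1,2,2] mem=[0,0,0,0]
After op 15 (swap): stack=[16,1,2,2] mem=[0,0,0,0]
After op 16 (swap): stack=[16,1,2,2] mem=[0,0,0,0]
After op 17 (+): stack=[16,1,4] mem=[0,0,0,0]
After op 18 (swap): stack=[16,4,1] mem=[0,0,0,0]

Answer: 0 0 0 0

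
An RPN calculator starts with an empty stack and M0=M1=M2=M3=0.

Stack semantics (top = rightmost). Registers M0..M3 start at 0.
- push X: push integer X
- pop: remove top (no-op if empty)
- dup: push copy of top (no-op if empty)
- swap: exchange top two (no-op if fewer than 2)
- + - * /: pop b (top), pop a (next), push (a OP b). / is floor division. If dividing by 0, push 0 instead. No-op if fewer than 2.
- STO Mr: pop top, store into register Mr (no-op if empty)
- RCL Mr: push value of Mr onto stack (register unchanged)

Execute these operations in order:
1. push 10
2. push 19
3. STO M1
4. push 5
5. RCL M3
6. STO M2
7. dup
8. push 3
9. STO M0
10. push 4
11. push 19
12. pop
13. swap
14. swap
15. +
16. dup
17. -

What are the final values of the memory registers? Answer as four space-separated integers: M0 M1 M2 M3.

Answer: 3 19 0 0

Derivation:
After op 1 (push 10): stack=[10] mem=[0,0,0,0]
After op 2 (push 19): stack=[10,19] mem=[0,0,0,0]
After op 3 (STO M1): stack=[10] mem=[0,19,0,0]
After op 4 (push 5): stack=[10,5] mem=[0,19,0,0]
After op 5 (RCL M3): stack=[10,5,0] mem=[0,19,0,0]
After op 6 (STO M2): stack=[10,5] mem=[0,19,0,0]
After op 7 (dup): stack=[10,5,5] mem=[0,19,0,0]
After op 8 (push 3): stack=[10,5,5,3] mem=[0,19,0,0]
After op 9 (STO M0): stack=[10,5,5] mem=[3,19,0,0]
After op 10 (push 4): stack=[10,5,5,4] mem=[3,19,0,0]
After op 11 (push 19): stack=[10,5,5,4,19] mem=[3,19,0,0]
After op 12 (pop): stack=[10,5,5,4] mem=[3,19,0,0]
After op 13 (swap): stack=[10,5,4,5] mem=[3,19,0,0]
After op 14 (swap): stack=[10,5,5,4] mem=[3,19,0,0]
After op 15 (+): stack=[10,5,9] mem=[3,19,0,0]
After op 16 (dup): stack=[10,5,9,9] mem=[3,19,0,0]
After op 17 (-): stack=[10,5,0] mem=[3,19,0,0]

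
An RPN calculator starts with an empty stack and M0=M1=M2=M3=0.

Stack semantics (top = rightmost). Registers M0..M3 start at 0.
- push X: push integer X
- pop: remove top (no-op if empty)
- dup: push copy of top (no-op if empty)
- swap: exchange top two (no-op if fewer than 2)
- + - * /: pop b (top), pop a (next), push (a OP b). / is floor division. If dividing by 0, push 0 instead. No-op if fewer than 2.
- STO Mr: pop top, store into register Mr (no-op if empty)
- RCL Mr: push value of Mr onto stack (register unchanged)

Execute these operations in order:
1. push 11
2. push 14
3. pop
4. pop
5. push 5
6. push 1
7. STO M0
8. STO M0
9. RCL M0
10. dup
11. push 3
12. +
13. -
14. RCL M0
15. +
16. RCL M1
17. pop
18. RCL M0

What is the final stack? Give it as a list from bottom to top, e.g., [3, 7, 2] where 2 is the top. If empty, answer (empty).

Answer: [2, 5]

Derivation:
After op 1 (push 11): stack=[11] mem=[0,0,0,0]
After op 2 (push 14): stack=[11,14] mem=[0,0,0,0]
After op 3 (pop): stack=[11] mem=[0,0,0,0]
After op 4 (pop): stack=[empty] mem=[0,0,0,0]
After op 5 (push 5): stack=[5] mem=[0,0,0,0]
After op 6 (push 1): stack=[5,1] mem=[0,0,0,0]
After op 7 (STO M0): stack=[5] mem=[1,0,0,0]
After op 8 (STO M0): stack=[empty] mem=[5,0,0,0]
After op 9 (RCL M0): stack=[5] mem=[5,0,0,0]
After op 10 (dup): stack=[5,5] mem=[5,0,0,0]
After op 11 (push 3): stack=[5,5,3] mem=[5,0,0,0]
After op 12 (+): stack=[5,8] mem=[5,0,0,0]
After op 13 (-): stack=[-3] mem=[5,0,0,0]
After op 14 (RCL M0): stack=[-3,5] mem=[5,0,0,0]
After op 15 (+): stack=[2] mem=[5,0,0,0]
After op 16 (RCL M1): stack=[2,0] mem=[5,0,0,0]
After op 17 (pop): stack=[2] mem=[5,0,0,0]
After op 18 (RCL M0): stack=[2,5] mem=[5,0,0,0]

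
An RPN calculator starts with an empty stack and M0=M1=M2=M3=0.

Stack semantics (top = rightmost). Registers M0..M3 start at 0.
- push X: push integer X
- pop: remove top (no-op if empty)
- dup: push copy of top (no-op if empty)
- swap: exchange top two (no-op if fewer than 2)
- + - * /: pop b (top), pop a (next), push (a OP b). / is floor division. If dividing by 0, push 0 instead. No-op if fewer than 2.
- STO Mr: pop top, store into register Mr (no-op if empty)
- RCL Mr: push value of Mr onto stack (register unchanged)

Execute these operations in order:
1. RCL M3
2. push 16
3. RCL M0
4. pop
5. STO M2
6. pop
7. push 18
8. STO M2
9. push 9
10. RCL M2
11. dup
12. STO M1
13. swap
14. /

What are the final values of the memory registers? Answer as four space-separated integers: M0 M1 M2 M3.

After op 1 (RCL M3): stack=[0] mem=[0,0,0,0]
After op 2 (push 16): stack=[0,16] mem=[0,0,0,0]
After op 3 (RCL M0): stack=[0,16,0] mem=[0,0,0,0]
After op 4 (pop): stack=[0,16] mem=[0,0,0,0]
After op 5 (STO M2): stack=[0] mem=[0,0,16,0]
After op 6 (pop): stack=[empty] mem=[0,0,16,0]
After op 7 (push 18): stack=[18] mem=[0,0,16,0]
After op 8 (STO M2): stack=[empty] mem=[0,0,18,0]
After op 9 (push 9): stack=[9] mem=[0,0,18,0]
After op 10 (RCL M2): stack=[9,18] mem=[0,0,18,0]
After op 11 (dup): stack=[9,18,18] mem=[0,0,18,0]
After op 12 (STO M1): stack=[9,18] mem=[0,18,18,0]
After op 13 (swap): stack=[18,9] mem=[0,18,18,0]
After op 14 (/): stack=[2] mem=[0,18,18,0]

Answer: 0 18 18 0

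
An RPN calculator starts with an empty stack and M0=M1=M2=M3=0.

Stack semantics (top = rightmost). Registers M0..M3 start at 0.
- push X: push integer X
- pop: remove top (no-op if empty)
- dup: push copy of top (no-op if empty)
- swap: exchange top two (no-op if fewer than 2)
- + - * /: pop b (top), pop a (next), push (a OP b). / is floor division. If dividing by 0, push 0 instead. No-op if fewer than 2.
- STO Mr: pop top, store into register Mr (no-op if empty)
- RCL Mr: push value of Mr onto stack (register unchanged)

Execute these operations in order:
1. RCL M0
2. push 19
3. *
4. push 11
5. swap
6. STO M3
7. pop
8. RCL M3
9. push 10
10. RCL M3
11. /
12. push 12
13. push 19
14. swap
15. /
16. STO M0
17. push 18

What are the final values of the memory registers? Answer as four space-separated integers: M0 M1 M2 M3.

After op 1 (RCL M0): stack=[0] mem=[0,0,0,0]
After op 2 (push 19): stack=[0,19] mem=[0,0,0,0]
After op 3 (*): stack=[0] mem=[0,0,0,0]
After op 4 (push 11): stack=[0,11] mem=[0,0,0,0]
After op 5 (swap): stack=[11,0] mem=[0,0,0,0]
After op 6 (STO M3): stack=[11] mem=[0,0,0,0]
After op 7 (pop): stack=[empty] mem=[0,0,0,0]
After op 8 (RCL M3): stack=[0] mem=[0,0,0,0]
After op 9 (push 10): stack=[0,10] mem=[0,0,0,0]
After op 10 (RCL M3): stack=[0,10,0] mem=[0,0,0,0]
After op 11 (/): stack=[0,0] mem=[0,0,0,0]
After op 12 (push 12): stack=[0,0,12] mem=[0,0,0,0]
After op 13 (push 19): stack=[0,0,12,19] mem=[0,0,0,0]
After op 14 (swap): stack=[0,0,19,12] mem=[0,0,0,0]
After op 15 (/): stack=[0,0,1] mem=[0,0,0,0]
After op 16 (STO M0): stack=[0,0] mem=[1,0,0,0]
After op 17 (push 18): stack=[0,0,18] mem=[1,0,0,0]

Answer: 1 0 0 0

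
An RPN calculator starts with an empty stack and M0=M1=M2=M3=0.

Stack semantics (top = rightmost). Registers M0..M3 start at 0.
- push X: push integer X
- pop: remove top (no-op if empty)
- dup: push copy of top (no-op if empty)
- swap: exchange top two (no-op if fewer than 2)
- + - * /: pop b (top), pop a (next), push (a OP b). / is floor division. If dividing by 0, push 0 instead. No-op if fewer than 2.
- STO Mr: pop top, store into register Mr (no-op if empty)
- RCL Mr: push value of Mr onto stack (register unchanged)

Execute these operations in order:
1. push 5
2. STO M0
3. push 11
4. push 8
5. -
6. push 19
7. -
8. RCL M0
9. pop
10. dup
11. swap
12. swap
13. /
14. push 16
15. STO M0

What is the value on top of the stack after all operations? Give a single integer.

Answer: 1

Derivation:
After op 1 (push 5): stack=[5] mem=[0,0,0,0]
After op 2 (STO M0): stack=[empty] mem=[5,0,0,0]
After op 3 (push 11): stack=[11] mem=[5,0,0,0]
After op 4 (push 8): stack=[11,8] mem=[5,0,0,0]
After op 5 (-): stack=[3] mem=[5,0,0,0]
After op 6 (push 19): stack=[3,19] mem=[5,0,0,0]
After op 7 (-): stack=[-16] mem=[5,0,0,0]
After op 8 (RCL M0): stack=[-16,5] mem=[5,0,0,0]
After op 9 (pop): stack=[-16] mem=[5,0,0,0]
After op 10 (dup): stack=[-16,-16] mem=[5,0,0,0]
After op 11 (swap): stack=[-16,-16] mem=[5,0,0,0]
After op 12 (swap): stack=[-16,-16] mem=[5,0,0,0]
After op 13 (/): stack=[1] mem=[5,0,0,0]
After op 14 (push 16): stack=[1,16] mem=[5,0,0,0]
After op 15 (STO M0): stack=[1] mem=[16,0,0,0]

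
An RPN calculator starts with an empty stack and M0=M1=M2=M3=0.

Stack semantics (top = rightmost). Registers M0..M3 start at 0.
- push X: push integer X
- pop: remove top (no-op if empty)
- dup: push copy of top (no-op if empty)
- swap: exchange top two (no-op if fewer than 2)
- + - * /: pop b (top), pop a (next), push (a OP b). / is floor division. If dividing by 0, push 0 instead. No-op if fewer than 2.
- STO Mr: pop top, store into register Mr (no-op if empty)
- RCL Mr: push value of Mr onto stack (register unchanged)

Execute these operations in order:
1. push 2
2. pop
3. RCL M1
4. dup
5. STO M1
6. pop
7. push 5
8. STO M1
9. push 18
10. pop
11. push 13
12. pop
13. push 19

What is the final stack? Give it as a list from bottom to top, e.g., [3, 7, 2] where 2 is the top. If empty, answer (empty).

Answer: [19]

Derivation:
After op 1 (push 2): stack=[2] mem=[0,0,0,0]
After op 2 (pop): stack=[empty] mem=[0,0,0,0]
After op 3 (RCL M1): stack=[0] mem=[0,0,0,0]
After op 4 (dup): stack=[0,0] mem=[0,0,0,0]
After op 5 (STO M1): stack=[0] mem=[0,0,0,0]
After op 6 (pop): stack=[empty] mem=[0,0,0,0]
After op 7 (push 5): stack=[5] mem=[0,0,0,0]
After op 8 (STO M1): stack=[empty] mem=[0,5,0,0]
After op 9 (push 18): stack=[18] mem=[0,5,0,0]
After op 10 (pop): stack=[empty] mem=[0,5,0,0]
After op 11 (push 13): stack=[13] mem=[0,5,0,0]
After op 12 (pop): stack=[empty] mem=[0,5,0,0]
After op 13 (push 19): stack=[19] mem=[0,5,0,0]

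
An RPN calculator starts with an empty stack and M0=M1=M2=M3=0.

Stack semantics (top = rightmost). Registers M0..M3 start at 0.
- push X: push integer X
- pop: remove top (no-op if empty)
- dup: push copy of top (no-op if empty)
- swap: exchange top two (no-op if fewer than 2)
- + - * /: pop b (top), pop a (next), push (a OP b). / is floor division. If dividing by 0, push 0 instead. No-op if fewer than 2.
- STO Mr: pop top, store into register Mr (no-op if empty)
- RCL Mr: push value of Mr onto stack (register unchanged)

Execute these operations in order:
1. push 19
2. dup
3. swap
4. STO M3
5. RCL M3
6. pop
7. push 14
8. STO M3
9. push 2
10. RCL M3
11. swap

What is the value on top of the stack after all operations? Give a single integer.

After op 1 (push 19): stack=[19] mem=[0,0,0,0]
After op 2 (dup): stack=[19,19] mem=[0,0,0,0]
After op 3 (swap): stack=[19,19] mem=[0,0,0,0]
After op 4 (STO M3): stack=[19] mem=[0,0,0,19]
After op 5 (RCL M3): stack=[19,19] mem=[0,0,0,19]
After op 6 (pop): stack=[19] mem=[0,0,0,19]
After op 7 (push 14): stack=[19,14] mem=[0,0,0,19]
After op 8 (STO M3): stack=[19] mem=[0,0,0,14]
After op 9 (push 2): stack=[19,2] mem=[0,0,0,14]
After op 10 (RCL M3): stack=[19,2,14] mem=[0,0,0,14]
After op 11 (swap): stack=[19,14,2] mem=[0,0,0,14]

Answer: 2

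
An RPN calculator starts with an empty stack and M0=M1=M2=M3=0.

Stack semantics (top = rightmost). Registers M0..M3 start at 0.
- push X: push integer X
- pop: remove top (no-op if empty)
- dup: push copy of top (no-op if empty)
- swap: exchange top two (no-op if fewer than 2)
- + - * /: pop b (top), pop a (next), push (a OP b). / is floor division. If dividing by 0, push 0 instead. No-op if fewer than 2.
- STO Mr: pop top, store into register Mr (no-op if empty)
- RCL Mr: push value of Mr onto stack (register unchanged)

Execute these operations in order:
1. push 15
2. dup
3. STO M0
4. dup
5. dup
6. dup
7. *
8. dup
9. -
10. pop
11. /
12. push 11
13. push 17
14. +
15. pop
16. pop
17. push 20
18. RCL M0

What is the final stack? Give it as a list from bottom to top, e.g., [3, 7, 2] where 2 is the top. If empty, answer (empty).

Answer: [20, 15]

Derivation:
After op 1 (push 15): stack=[15] mem=[0,0,0,0]
After op 2 (dup): stack=[15,15] mem=[0,0,0,0]
After op 3 (STO M0): stack=[15] mem=[15,0,0,0]
After op 4 (dup): stack=[15,15] mem=[15,0,0,0]
After op 5 (dup): stack=[15,15,15] mem=[15,0,0,0]
After op 6 (dup): stack=[15,15,15,15] mem=[15,0,0,0]
After op 7 (*): stack=[15,15,225] mem=[15,0,0,0]
After op 8 (dup): stack=[15,15,225,225] mem=[15,0,0,0]
After op 9 (-): stack=[15,15,0] mem=[15,0,0,0]
After op 10 (pop): stack=[15,15] mem=[15,0,0,0]
After op 11 (/): stack=[1] mem=[15,0,0,0]
After op 12 (push 11): stack=[1,11] mem=[15,0,0,0]
After op 13 (push 17): stack=[1,11,17] mem=[15,0,0,0]
After op 14 (+): stack=[1,28] mem=[15,0,0,0]
After op 15 (pop): stack=[1] mem=[15,0,0,0]
After op 16 (pop): stack=[empty] mem=[15,0,0,0]
After op 17 (push 20): stack=[20] mem=[15,0,0,0]
After op 18 (RCL M0): stack=[20,15] mem=[15,0,0,0]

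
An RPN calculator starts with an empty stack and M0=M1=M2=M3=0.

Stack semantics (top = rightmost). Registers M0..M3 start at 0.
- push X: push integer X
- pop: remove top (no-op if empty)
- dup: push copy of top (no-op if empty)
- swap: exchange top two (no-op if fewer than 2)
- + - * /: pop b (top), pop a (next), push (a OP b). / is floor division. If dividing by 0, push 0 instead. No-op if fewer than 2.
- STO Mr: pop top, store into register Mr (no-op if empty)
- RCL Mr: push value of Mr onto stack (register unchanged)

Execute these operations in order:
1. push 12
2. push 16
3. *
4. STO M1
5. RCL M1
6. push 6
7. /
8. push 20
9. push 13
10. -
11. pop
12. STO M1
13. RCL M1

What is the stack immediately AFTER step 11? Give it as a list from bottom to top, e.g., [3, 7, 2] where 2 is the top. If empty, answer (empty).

After op 1 (push 12): stack=[12] mem=[0,0,0,0]
After op 2 (push 16): stack=[12,16] mem=[0,0,0,0]
After op 3 (*): stack=[192] mem=[0,0,0,0]
After op 4 (STO M1): stack=[empty] mem=[0,192,0,0]
After op 5 (RCL M1): stack=[192] mem=[0,192,0,0]
After op 6 (push 6): stack=[192,6] mem=[0,192,0,0]
After op 7 (/): stack=[32] mem=[0,192,0,0]
After op 8 (push 20): stack=[32,20] mem=[0,192,0,0]
After op 9 (push 13): stack=[32,20,13] mem=[0,192,0,0]
After op 10 (-): stack=[32,7] mem=[0,192,0,0]
After op 11 (pop): stack=[32] mem=[0,192,0,0]

[32]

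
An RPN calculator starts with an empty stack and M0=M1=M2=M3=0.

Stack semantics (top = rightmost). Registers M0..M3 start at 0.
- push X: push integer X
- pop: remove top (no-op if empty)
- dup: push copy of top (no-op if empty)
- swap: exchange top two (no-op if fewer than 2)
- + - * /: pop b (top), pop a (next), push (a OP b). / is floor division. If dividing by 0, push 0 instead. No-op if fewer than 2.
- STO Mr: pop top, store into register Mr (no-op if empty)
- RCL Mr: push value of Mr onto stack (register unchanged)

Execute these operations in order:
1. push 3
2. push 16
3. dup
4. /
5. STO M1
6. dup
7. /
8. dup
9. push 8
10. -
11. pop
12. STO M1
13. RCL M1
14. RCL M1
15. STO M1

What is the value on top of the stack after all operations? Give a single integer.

Answer: 1

Derivation:
After op 1 (push 3): stack=[3] mem=[0,0,0,0]
After op 2 (push 16): stack=[3,16] mem=[0,0,0,0]
After op 3 (dup): stack=[3,16,16] mem=[0,0,0,0]
After op 4 (/): stack=[3,1] mem=[0,0,0,0]
After op 5 (STO M1): stack=[3] mem=[0,1,0,0]
After op 6 (dup): stack=[3,3] mem=[0,1,0,0]
After op 7 (/): stack=[1] mem=[0,1,0,0]
After op 8 (dup): stack=[1,1] mem=[0,1,0,0]
After op 9 (push 8): stack=[1,1,8] mem=[0,1,0,0]
After op 10 (-): stack=[1,-7] mem=[0,1,0,0]
After op 11 (pop): stack=[1] mem=[0,1,0,0]
After op 12 (STO M1): stack=[empty] mem=[0,1,0,0]
After op 13 (RCL M1): stack=[1] mem=[0,1,0,0]
After op 14 (RCL M1): stack=[1,1] mem=[0,1,0,0]
After op 15 (STO M1): stack=[1] mem=[0,1,0,0]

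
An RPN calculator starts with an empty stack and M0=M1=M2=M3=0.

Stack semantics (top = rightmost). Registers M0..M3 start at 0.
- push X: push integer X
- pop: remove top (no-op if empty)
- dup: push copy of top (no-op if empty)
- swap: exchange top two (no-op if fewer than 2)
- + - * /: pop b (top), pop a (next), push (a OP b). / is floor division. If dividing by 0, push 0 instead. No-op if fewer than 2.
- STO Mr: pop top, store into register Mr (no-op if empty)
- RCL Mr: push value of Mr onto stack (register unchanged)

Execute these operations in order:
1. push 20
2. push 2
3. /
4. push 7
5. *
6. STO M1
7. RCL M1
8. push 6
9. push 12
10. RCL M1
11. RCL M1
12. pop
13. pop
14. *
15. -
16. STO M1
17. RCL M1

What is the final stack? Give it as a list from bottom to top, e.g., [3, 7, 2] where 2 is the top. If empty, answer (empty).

After op 1 (push 20): stack=[20] mem=[0,0,0,0]
After op 2 (push 2): stack=[20,2] mem=[0,0,0,0]
After op 3 (/): stack=[10] mem=[0,0,0,0]
After op 4 (push 7): stack=[10,7] mem=[0,0,0,0]
After op 5 (*): stack=[70] mem=[0,0,0,0]
After op 6 (STO M1): stack=[empty] mem=[0,70,0,0]
After op 7 (RCL M1): stack=[70] mem=[0,70,0,0]
After op 8 (push 6): stack=[70,6] mem=[0,70,0,0]
After op 9 (push 12): stack=[70,6,12] mem=[0,70,0,0]
After op 10 (RCL M1): stack=[70,6,12,70] mem=[0,70,0,0]
After op 11 (RCL M1): stack=[70,6,12,70,70] mem=[0,70,0,0]
After op 12 (pop): stack=[70,6,12,70] mem=[0,70,0,0]
After op 13 (pop): stack=[70,6,12] mem=[0,70,0,0]
After op 14 (*): stack=[70,72] mem=[0,70,0,0]
After op 15 (-): stack=[-2] mem=[0,70,0,0]
After op 16 (STO M1): stack=[empty] mem=[0,-2,0,0]
After op 17 (RCL M1): stack=[-2] mem=[0,-2,0,0]

Answer: [-2]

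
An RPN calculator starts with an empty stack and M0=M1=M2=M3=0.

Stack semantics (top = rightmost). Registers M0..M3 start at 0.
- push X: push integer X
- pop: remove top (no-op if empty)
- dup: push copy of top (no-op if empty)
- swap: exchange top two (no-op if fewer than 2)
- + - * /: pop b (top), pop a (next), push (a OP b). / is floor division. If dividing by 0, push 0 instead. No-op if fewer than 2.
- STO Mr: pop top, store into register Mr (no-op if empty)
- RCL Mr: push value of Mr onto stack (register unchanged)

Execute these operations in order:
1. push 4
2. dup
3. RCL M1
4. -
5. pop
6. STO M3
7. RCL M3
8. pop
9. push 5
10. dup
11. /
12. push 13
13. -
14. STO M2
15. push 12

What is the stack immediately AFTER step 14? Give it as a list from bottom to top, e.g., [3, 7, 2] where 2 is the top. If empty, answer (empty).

After op 1 (push 4): stack=[4] mem=[0,0,0,0]
After op 2 (dup): stack=[4,4] mem=[0,0,0,0]
After op 3 (RCL M1): stack=[4,4,0] mem=[0,0,0,0]
After op 4 (-): stack=[4,4] mem=[0,0,0,0]
After op 5 (pop): stack=[4] mem=[0,0,0,0]
After op 6 (STO M3): stack=[empty] mem=[0,0,0,4]
After op 7 (RCL M3): stack=[4] mem=[0,0,0,4]
After op 8 (pop): stack=[empty] mem=[0,0,0,4]
After op 9 (push 5): stack=[5] mem=[0,0,0,4]
After op 10 (dup): stack=[5,5] mem=[0,0,0,4]
After op 11 (/): stack=[1] mem=[0,0,0,4]
After op 12 (push 13): stack=[1,13] mem=[0,0,0,4]
After op 13 (-): stack=[-12] mem=[0,0,0,4]
After op 14 (STO M2): stack=[empty] mem=[0,0,-12,4]

(empty)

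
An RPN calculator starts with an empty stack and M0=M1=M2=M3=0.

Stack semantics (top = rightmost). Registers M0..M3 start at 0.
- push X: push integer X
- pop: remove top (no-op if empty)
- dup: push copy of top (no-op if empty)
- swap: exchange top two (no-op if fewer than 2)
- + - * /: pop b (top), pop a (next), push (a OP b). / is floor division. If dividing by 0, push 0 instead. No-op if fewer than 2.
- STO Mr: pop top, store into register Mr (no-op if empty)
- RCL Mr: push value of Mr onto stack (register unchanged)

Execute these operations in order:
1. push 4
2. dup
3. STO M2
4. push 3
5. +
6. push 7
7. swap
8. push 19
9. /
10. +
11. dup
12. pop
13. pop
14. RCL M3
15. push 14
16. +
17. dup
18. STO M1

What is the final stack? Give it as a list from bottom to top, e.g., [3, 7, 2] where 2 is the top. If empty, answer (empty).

Answer: [14]

Derivation:
After op 1 (push 4): stack=[4] mem=[0,0,0,0]
After op 2 (dup): stack=[4,4] mem=[0,0,0,0]
After op 3 (STO M2): stack=[4] mem=[0,0,4,0]
After op 4 (push 3): stack=[4,3] mem=[0,0,4,0]
After op 5 (+): stack=[7] mem=[0,0,4,0]
After op 6 (push 7): stack=[7,7] mem=[0,0,4,0]
After op 7 (swap): stack=[7,7] mem=[0,0,4,0]
After op 8 (push 19): stack=[7,7,19] mem=[0,0,4,0]
After op 9 (/): stack=[7,0] mem=[0,0,4,0]
After op 10 (+): stack=[7] mem=[0,0,4,0]
After op 11 (dup): stack=[7,7] mem=[0,0,4,0]
After op 12 (pop): stack=[7] mem=[0,0,4,0]
After op 13 (pop): stack=[empty] mem=[0,0,4,0]
After op 14 (RCL M3): stack=[0] mem=[0,0,4,0]
After op 15 (push 14): stack=[0,14] mem=[0,0,4,0]
After op 16 (+): stack=[14] mem=[0,0,4,0]
After op 17 (dup): stack=[14,14] mem=[0,0,4,0]
After op 18 (STO M1): stack=[14] mem=[0,14,4,0]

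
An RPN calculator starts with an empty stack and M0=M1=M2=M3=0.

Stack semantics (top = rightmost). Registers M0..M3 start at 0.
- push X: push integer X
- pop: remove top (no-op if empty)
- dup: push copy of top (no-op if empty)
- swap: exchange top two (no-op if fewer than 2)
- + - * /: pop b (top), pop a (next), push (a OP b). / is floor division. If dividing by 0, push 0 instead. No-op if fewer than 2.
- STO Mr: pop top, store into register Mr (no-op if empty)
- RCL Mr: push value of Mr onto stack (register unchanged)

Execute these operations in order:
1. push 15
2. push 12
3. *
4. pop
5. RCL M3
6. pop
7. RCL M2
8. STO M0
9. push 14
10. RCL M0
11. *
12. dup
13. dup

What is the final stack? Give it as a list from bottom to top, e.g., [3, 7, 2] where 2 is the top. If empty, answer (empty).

Answer: [0, 0, 0]

Derivation:
After op 1 (push 15): stack=[15] mem=[0,0,0,0]
After op 2 (push 12): stack=[15,12] mem=[0,0,0,0]
After op 3 (*): stack=[180] mem=[0,0,0,0]
After op 4 (pop): stack=[empty] mem=[0,0,0,0]
After op 5 (RCL M3): stack=[0] mem=[0,0,0,0]
After op 6 (pop): stack=[empty] mem=[0,0,0,0]
After op 7 (RCL M2): stack=[0] mem=[0,0,0,0]
After op 8 (STO M0): stack=[empty] mem=[0,0,0,0]
After op 9 (push 14): stack=[14] mem=[0,0,0,0]
After op 10 (RCL M0): stack=[14,0] mem=[0,0,0,0]
After op 11 (*): stack=[0] mem=[0,0,0,0]
After op 12 (dup): stack=[0,0] mem=[0,0,0,0]
After op 13 (dup): stack=[0,0,0] mem=[0,0,0,0]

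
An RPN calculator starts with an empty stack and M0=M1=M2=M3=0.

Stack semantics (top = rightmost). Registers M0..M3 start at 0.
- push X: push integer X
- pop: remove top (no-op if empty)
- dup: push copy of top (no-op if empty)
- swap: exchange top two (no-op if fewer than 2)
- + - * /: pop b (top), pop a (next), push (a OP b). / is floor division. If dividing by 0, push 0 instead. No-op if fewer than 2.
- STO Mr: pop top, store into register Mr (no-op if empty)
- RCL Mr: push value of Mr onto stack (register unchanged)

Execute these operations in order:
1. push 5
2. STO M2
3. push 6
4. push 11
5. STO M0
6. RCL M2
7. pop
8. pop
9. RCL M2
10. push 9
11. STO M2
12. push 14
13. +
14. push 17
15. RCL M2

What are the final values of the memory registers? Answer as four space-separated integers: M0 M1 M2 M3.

Answer: 11 0 9 0

Derivation:
After op 1 (push 5): stack=[5] mem=[0,0,0,0]
After op 2 (STO M2): stack=[empty] mem=[0,0,5,0]
After op 3 (push 6): stack=[6] mem=[0,0,5,0]
After op 4 (push 11): stack=[6,11] mem=[0,0,5,0]
After op 5 (STO M0): stack=[6] mem=[11,0,5,0]
After op 6 (RCL M2): stack=[6,5] mem=[11,0,5,0]
After op 7 (pop): stack=[6] mem=[11,0,5,0]
After op 8 (pop): stack=[empty] mem=[11,0,5,0]
After op 9 (RCL M2): stack=[5] mem=[11,0,5,0]
After op 10 (push 9): stack=[5,9] mem=[11,0,5,0]
After op 11 (STO M2): stack=[5] mem=[11,0,9,0]
After op 12 (push 14): stack=[5,14] mem=[11,0,9,0]
After op 13 (+): stack=[19] mem=[11,0,9,0]
After op 14 (push 17): stack=[19,17] mem=[11,0,9,0]
After op 15 (RCL M2): stack=[19,17,9] mem=[11,0,9,0]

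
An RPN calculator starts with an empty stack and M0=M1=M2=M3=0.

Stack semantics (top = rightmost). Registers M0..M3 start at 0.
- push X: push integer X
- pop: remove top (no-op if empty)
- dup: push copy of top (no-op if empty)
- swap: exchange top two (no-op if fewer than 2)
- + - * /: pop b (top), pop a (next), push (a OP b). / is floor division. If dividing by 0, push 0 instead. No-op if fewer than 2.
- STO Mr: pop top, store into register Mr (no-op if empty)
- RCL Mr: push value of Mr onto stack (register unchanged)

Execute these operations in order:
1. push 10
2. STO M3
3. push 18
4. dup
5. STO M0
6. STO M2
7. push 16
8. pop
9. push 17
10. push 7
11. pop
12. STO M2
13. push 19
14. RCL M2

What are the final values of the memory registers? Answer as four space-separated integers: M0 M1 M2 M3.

Answer: 18 0 17 10

Derivation:
After op 1 (push 10): stack=[10] mem=[0,0,0,0]
After op 2 (STO M3): stack=[empty] mem=[0,0,0,10]
After op 3 (push 18): stack=[18] mem=[0,0,0,10]
After op 4 (dup): stack=[18,18] mem=[0,0,0,10]
After op 5 (STO M0): stack=[18] mem=[18,0,0,10]
After op 6 (STO M2): stack=[empty] mem=[18,0,18,10]
After op 7 (push 16): stack=[16] mem=[18,0,18,10]
After op 8 (pop): stack=[empty] mem=[18,0,18,10]
After op 9 (push 17): stack=[17] mem=[18,0,18,10]
After op 10 (push 7): stack=[17,7] mem=[18,0,18,10]
After op 11 (pop): stack=[17] mem=[18,0,18,10]
After op 12 (STO M2): stack=[empty] mem=[18,0,17,10]
After op 13 (push 19): stack=[19] mem=[18,0,17,10]
After op 14 (RCL M2): stack=[19,17] mem=[18,0,17,10]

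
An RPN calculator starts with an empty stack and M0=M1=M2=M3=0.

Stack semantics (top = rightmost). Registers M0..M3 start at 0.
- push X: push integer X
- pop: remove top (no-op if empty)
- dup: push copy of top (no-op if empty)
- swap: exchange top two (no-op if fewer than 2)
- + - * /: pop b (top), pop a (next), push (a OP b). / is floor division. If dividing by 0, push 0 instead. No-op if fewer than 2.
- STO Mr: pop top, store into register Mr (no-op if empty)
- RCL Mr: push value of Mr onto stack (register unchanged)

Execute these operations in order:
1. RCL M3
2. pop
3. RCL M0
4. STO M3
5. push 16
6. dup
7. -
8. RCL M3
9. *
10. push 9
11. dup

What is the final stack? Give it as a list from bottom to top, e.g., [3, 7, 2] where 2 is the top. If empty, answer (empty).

Answer: [0, 9, 9]

Derivation:
After op 1 (RCL M3): stack=[0] mem=[0,0,0,0]
After op 2 (pop): stack=[empty] mem=[0,0,0,0]
After op 3 (RCL M0): stack=[0] mem=[0,0,0,0]
After op 4 (STO M3): stack=[empty] mem=[0,0,0,0]
After op 5 (push 16): stack=[16] mem=[0,0,0,0]
After op 6 (dup): stack=[16,16] mem=[0,0,0,0]
After op 7 (-): stack=[0] mem=[0,0,0,0]
After op 8 (RCL M3): stack=[0,0] mem=[0,0,0,0]
After op 9 (*): stack=[0] mem=[0,0,0,0]
After op 10 (push 9): stack=[0,9] mem=[0,0,0,0]
After op 11 (dup): stack=[0,9,9] mem=[0,0,0,0]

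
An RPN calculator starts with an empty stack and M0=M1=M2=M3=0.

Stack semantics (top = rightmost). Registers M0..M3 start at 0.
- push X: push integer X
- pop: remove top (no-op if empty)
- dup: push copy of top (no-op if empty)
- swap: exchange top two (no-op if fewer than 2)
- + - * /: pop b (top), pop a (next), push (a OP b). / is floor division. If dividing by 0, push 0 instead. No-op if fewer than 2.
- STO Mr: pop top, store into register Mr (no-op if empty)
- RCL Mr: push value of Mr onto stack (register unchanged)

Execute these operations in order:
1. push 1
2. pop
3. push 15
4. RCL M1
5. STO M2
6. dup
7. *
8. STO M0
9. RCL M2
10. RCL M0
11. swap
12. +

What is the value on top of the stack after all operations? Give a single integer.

Answer: 225

Derivation:
After op 1 (push 1): stack=[1] mem=[0,0,0,0]
After op 2 (pop): stack=[empty] mem=[0,0,0,0]
After op 3 (push 15): stack=[15] mem=[0,0,0,0]
After op 4 (RCL M1): stack=[15,0] mem=[0,0,0,0]
After op 5 (STO M2): stack=[15] mem=[0,0,0,0]
After op 6 (dup): stack=[15,15] mem=[0,0,0,0]
After op 7 (*): stack=[225] mem=[0,0,0,0]
After op 8 (STO M0): stack=[empty] mem=[225,0,0,0]
After op 9 (RCL M2): stack=[0] mem=[225,0,0,0]
After op 10 (RCL M0): stack=[0,225] mem=[225,0,0,0]
After op 11 (swap): stack=[225,0] mem=[225,0,0,0]
After op 12 (+): stack=[225] mem=[225,0,0,0]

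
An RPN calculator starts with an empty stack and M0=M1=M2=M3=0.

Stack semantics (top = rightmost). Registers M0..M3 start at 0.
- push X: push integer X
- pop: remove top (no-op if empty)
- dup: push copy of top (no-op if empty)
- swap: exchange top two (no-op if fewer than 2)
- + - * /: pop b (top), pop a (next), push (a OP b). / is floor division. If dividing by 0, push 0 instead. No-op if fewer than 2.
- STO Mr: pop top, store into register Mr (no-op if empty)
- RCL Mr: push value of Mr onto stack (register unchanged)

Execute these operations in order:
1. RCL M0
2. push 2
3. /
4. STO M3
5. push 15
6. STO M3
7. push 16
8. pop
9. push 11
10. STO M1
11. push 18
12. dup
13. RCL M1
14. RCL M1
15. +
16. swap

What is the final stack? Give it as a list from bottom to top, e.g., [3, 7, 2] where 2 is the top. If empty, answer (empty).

After op 1 (RCL M0): stack=[0] mem=[0,0,0,0]
After op 2 (push 2): stack=[0,2] mem=[0,0,0,0]
After op 3 (/): stack=[0] mem=[0,0,0,0]
After op 4 (STO M3): stack=[empty] mem=[0,0,0,0]
After op 5 (push 15): stack=[15] mem=[0,0,0,0]
After op 6 (STO M3): stack=[empty] mem=[0,0,0,15]
After op 7 (push 16): stack=[16] mem=[0,0,0,15]
After op 8 (pop): stack=[empty] mem=[0,0,0,15]
After op 9 (push 11): stack=[11] mem=[0,0,0,15]
After op 10 (STO M1): stack=[empty] mem=[0,11,0,15]
After op 11 (push 18): stack=[18] mem=[0,11,0,15]
After op 12 (dup): stack=[18,18] mem=[0,11,0,15]
After op 13 (RCL M1): stack=[18,18,11] mem=[0,11,0,15]
After op 14 (RCL M1): stack=[18,18,11,11] mem=[0,11,0,15]
After op 15 (+): stack=[18,18,22] mem=[0,11,0,15]
After op 16 (swap): stack=[18,22,18] mem=[0,11,0,15]

Answer: [18, 22, 18]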